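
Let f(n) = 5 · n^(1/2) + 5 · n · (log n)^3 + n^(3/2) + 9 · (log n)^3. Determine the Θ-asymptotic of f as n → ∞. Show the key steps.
f(n) ∈ Θ(n^(3/2))

Compare the terms by growth order. For large n, n^a · (log n)^b dominates n^a' · (log n)^b' iff a > a', or (a = a' and b > b'). Ranking the 4 terms shows the dominant one is n^(3/2). Hence f(n) ∈ Θ(n^(3/2)).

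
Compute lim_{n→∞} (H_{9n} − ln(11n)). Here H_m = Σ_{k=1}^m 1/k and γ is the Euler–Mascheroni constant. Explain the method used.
lim = ln(9/11) + γ

By Euler-Maclaurin, H_m = ln m + γ + O(1/m). So
  H_{9n} − ln(11n) = ln(9n) + γ − ln(11n) + O(1/n)
                       = ln(9/11) + γ + O(1/n).
Hence the limit is ln(9/11) + γ.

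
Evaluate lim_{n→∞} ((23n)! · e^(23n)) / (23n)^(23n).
lim = ∞

Stirling: (23n)! ~ sqrt(2π·23n) · (23n/e)^(23n). Hence
  (23n)! · e^(23n) / (23n)^(23n) ~ sqrt(2π·23n) = sqrt(2π·23) · sqrt(n) → ∞.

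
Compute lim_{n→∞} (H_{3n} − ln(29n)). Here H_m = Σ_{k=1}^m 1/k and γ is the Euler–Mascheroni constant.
lim = ln(3/29) + γ

By Euler-Maclaurin, H_m = ln m + γ + O(1/m). So
  H_{3n} − ln(29n) = ln(3n) + γ − ln(29n) + O(1/n)
                       = ln(3/29) + γ + O(1/n).
Hence the limit is ln(3/29) + γ.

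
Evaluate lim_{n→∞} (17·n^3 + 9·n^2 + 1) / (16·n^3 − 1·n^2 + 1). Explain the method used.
lim = 17/16

For large n the leading n^3 terms dominate both numerator and denominator. Dividing top and bottom by n^3, every other term tends to 0, leaving 17/16.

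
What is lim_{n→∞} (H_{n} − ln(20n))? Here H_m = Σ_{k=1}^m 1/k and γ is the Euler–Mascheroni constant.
lim = −ln 20 + γ

By Euler-Maclaurin, H_m = ln m + γ + O(1/m). So
  H_{n} − ln(20n) = ln(n) + γ − ln(20n) + O(1/n)
                       = ln(1/20) + γ + O(1/n).
Hence the limit is ln(1/20) + γ.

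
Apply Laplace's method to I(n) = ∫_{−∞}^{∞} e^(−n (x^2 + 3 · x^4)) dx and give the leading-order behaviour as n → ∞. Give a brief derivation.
I(n) ~ sqrt(π/n)

φ(x) = x^2 + 3 · x^4 has its unique global minimum at x* = 0 (since φ'(x) = 2x + 12x^3 = 0 only at x = 0 for real x with both coefficients positive, and φ → ∞ as |x| → ∞). At x* = 0, φ(0) = 0 and φ''(0) = 2. Laplace's method then gives
  I(n) ~ sqrt(2π / (n · φ''(0))) · e^(−n φ(0)) = sqrt(2π / (2n)) = sqrt(π/n).
The 3 · x^4 term contributes only at subleading order (an O(1/n) relative correction).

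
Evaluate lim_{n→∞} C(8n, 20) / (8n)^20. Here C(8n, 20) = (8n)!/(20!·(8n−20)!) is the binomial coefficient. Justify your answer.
lim = 1/20! = 1/2432902008176640000

With N = 8n → ∞: C(N, 20) / N^20 = [N(N−1)…(N−19)] / (20! · N^20) = (1/20!) · 1 · (1 − 1/(8n)) · … · (1 − 19/(8n)). Each factor → 1 as N → ∞, so the limit is 1/20! = 1/2432902008176640000.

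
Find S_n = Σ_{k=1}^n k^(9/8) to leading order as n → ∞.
S_n ~ (8/17) · n^(17/8)

Integral comparison: Σ_{k=1}^n k^(9/8) = ∫_0^n x^(9/8) dx + O(n^(9/8)). The integral is n^(1 + 9/8) / (1 + 9/8) = n^((9+8)/8) / ((9+8)/8) = (8/17) · n^(17/8).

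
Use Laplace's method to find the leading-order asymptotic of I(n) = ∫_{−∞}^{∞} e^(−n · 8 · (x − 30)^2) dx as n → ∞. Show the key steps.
I(n) = sqrt(π/(8n))

Here φ(x) = 8 · (x − 30)^2 has its unique minimum at x* = 30 with φ(x*) = 0 and φ''(x*) = 16. Laplace's method gives
  I(n) ~ e^(−n φ(x*)) · sqrt(2π / (n · φ''(x*))) = sqrt(2π / (16n)) = sqrt(π/(8n)).
This is exact: substituting u = (x − 30)·sqrt(8n) gives I(n) = (1/sqrt(8n)) ∫_{−∞}^{∞} e^(−u^2) du = sqrt(π/(8n)).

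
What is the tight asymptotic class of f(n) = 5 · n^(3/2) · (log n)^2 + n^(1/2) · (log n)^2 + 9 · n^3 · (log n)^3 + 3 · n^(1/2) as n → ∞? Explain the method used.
f(n) ∈ Θ(n^3 · (log n)^3)

Compare the terms by growth order. For large n, n^a · (log n)^b dominates n^a' · (log n)^b' iff a > a', or (a = a' and b > b'). Ranking the 4 terms shows the dominant one is 9 · n^3 · (log n)^3. Hence f(n) ∈ Θ(n^3 · (log n)^3).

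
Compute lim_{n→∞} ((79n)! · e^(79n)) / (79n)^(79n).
lim = ∞

Stirling: (79n)! ~ sqrt(2π·79n) · (79n/e)^(79n). Hence
  (79n)! · e^(79n) / (79n)^(79n) ~ sqrt(2π·79n) = sqrt(2π·79) · sqrt(n) → ∞.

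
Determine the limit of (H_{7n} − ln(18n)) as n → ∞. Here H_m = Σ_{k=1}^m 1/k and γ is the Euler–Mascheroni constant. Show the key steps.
lim = ln(7/18) + γ

By Euler-Maclaurin, H_m = ln m + γ + O(1/m). So
  H_{7n} − ln(18n) = ln(7n) + γ − ln(18n) + O(1/n)
                       = ln(7/18) + γ + O(1/n).
Hence the limit is ln(7/18) + γ.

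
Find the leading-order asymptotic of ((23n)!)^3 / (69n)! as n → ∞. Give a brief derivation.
((23n)!)^3/(69n)! ~ ((2π·23n)^(2/2) / sqrt(3)) · 3^(−3·23n)  →  0

Write N = 23n. Stirling: N! ~ sqrt(2π N)(N/e)^N and (3N)! ~ sqrt(2π·3N)·(3N/e)^(3N).
  (N!)^3/(3N)! ~ (2π N)^(3/2) (N/e)^(3N) / [sqrt(2π·3N) (3N/e)^(3N)]
     = (2π N)^(3/2) / sqrt(2π·3N) · (N/(3N))^(3N)
     = (2π N)^((3−1)/2) / sqrt(3) · 3^(−3N).
Since 3^3 > 1, the factor 3^(−3N) decays exponentially, so the ratio → 0. Substituting N = 23n gives the stated form.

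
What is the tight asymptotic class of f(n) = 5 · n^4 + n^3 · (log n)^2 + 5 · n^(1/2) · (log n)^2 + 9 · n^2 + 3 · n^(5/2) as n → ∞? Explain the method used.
f(n) ∈ Θ(n^4)

Compare the terms by growth order. For large n, n^a · (log n)^b dominates n^a' · (log n)^b' iff a > a', or (a = a' and b > b'). Ranking the 5 terms shows the dominant one is 5 · n^4. Hence f(n) ∈ Θ(n^4).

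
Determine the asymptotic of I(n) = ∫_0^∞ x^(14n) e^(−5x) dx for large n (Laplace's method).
I(n) ~ (sqrt(2π·14n) / 5) · (14n/(5e))^(14n)

Write the integrand as exp(14n ln x − 5x) and set f(x) = 14n ln x − 5x. Then f'(x) = 14n/x − 5 = 0 at x* = 14n/5, and f''(x*) = −14n/x*^2 = −5^2/(14n). Laplace's method (interior maximum) gives
  I(n) ~ e^(f(x*)) · sqrt(2π / |f''(x*)|)
        = exp(14n ln(14n/5) − 14n) · sqrt(2π · 14n / 5^2)
        = (14n/5)^(14n) e^(−14n) · sqrt(2π·14n) / 5
        = (sqrt(2π·14n) / 5) · (14n/(5e))^(14n).
This matches Γ(14n+1)/5^(14n+1) with Stirling applied to Γ.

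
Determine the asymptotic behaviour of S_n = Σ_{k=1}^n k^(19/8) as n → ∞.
S_n ~ (8/27) · n^(27/8)

Integral comparison: Σ_{k=1}^n k^(19/8) = ∫_0^n x^(19/8) dx + O(n^(19/8)). The integral is n^(1 + 19/8) / (1 + 19/8) = n^((19+8)/8) / ((19+8)/8) = (8/27) · n^(27/8).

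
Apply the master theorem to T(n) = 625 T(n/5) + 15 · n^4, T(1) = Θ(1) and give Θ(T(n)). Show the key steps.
T(n) = Θ(n^4 log n)

log_5 625 = 4, and f(n) = 15 · n^4 = Θ(n^(log_5 625)). This is Case 2 of the master theorem: T(n) = Θ(f(n) · log n) = Θ(n^4 log n).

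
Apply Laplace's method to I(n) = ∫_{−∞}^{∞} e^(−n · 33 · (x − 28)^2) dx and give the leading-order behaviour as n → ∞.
I(n) = sqrt(π/(33n))

Here φ(x) = 33 · (x − 28)^2 has its unique minimum at x* = 28 with φ(x*) = 0 and φ''(x*) = 66. Laplace's method gives
  I(n) ~ e^(−n φ(x*)) · sqrt(2π / (n · φ''(x*))) = sqrt(2π / (66n)) = sqrt(π/(33n)).
This is exact: substituting u = (x − 28)·sqrt(33n) gives I(n) = (1/sqrt(33n)) ∫_{−∞}^{∞} e^(−u^2) du = sqrt(π/(33n)).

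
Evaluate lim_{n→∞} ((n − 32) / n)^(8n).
lim = e^(−256)

Rewrite as (1 − 32/n)^(8n). By the standard limit (1 + x/n)^n → e^x, we have (1 − 32/n)^n → e^(−32), and raising to the 8th power gives e^(−256).
More precisely, ln[(1 − 32/n)^(8n)] = 8n · ln(1 − 32/n) = 8n · (-32/n + O(1/n^2)) = -256 + O(1/n) → -256.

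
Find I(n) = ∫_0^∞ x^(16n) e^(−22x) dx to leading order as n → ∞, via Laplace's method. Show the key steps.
I(n) ~ (sqrt(2π·16n) / 22) · (16n/(22e))^(16n)

Write the integrand as exp(16n ln x − 22x) and set f(x) = 16n ln x − 22x. Then f'(x) = 16n/x − 22 = 0 at x* = 16n/22, and f''(x*) = −16n/x*^2 = −22^2/(16n). Laplace's method (interior maximum) gives
  I(n) ~ e^(f(x*)) · sqrt(2π / |f''(x*)|)
        = exp(16n ln(16n/22) − 16n) · sqrt(2π · 16n / 22^2)
        = (16n/22)^(16n) e^(−16n) · sqrt(2π·16n) / 22
        = (sqrt(2π·16n) / 22) · (16n/(22e))^(16n).
This matches Γ(16n+1)/22^(16n+1) with Stirling applied to Γ.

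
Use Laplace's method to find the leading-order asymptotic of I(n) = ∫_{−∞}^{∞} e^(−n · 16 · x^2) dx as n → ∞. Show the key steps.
I(n) = sqrt(π/(16n))

Here φ(x) = 16 · x^2 has its unique minimum at x* = 0 with φ(x*) = 0 and φ''(x*) = 32. Laplace's method gives
  I(n) ~ e^(−n φ(x*)) · sqrt(2π / (n · φ''(x*))) = sqrt(2π / (32n)) = sqrt(π/(16n)).
This is exact: substituting u = (x − 0)·sqrt(16n) gives I(n) = (1/sqrt(16n)) ∫_{−∞}^{∞} e^(−u^2) du = sqrt(π/(16n)).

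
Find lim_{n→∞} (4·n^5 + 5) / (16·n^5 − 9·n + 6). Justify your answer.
lim = 4/16 = 1/4

For large n the leading n^5 terms dominate both numerator and denominator. Dividing top and bottom by n^5, every other term tends to 0, leaving 4/16 = 1/4.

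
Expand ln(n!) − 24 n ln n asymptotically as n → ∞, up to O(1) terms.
ln(n!) − 24 n ln n = −23 n ln n − n + (1/2) ln(2π n) + O(1/n)

Stirling: ln((n)!) = n ln(n) − n + (1/2) ln(2π·n) + O(1/n).
Here n ln(n) = n ln n.
Subtract 24n ln n: leading term is (1 − 24) n ln n = −23 n ln n. The next term is −n. Then the (1/2) ln(2π·n) correction.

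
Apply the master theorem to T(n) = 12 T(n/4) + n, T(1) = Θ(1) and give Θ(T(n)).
T(n) = Θ(n^(log_4 12))

Master theorem: compare f(n) = n to n^(log_4 12) where log_4 12 ≈ 1.792. Since 1 < log_4 12, we have f(n) = O(n^(log_4 12 − ε)) for some ε > 0 — Case 1. Hence T(n) = Θ(n^(log_4 12)).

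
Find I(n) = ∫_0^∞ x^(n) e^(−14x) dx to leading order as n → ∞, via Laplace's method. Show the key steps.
I(n) ~ (sqrt(2π·n) / 14) · (n/(14e))^(n)

Write the integrand as exp(n ln x − 14x) and set f(x) = n ln x − 14x. Then f'(x) = n/x − 14 = 0 at x* = n/14, and f''(x*) = −n/x*^2 = −14^2/(n). Laplace's method (interior maximum) gives
  I(n) ~ e^(f(x*)) · sqrt(2π / |f''(x*)|)
        = exp(n ln(n/14) − n) · sqrt(2π · n / 14^2)
        = (n/14)^(n) e^(−n) · sqrt(2π·n) / 14
        = (sqrt(2π·n) / 14) · (n/(14e))^(n).
This matches Γ(n+1)/14^(n+1) with Stirling applied to Γ.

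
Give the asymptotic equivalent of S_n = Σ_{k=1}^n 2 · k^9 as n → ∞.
S_n ~ n^10 / 5

By integral comparison (Euler-Maclaurin), Σ_{k=1}^n 2 · k^9 = 2 · ∫_0^n x^9 dx + O(n^9) = 2 · n^10/10 = n^10 / 5 + O(n^9). (Equivalently, Faulhaber's formula gives the same leading term.)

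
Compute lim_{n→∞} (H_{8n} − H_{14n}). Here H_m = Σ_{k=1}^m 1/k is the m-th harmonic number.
lim = ln(8/14) = ln(4/7)

Euler-Maclaurin gives H_m = ln m + γ + 1/(2m) + O(1/m^2). The γ and O(1/m) terms cancel in the difference:
  H_{8n} − H_{14n} = ln(8n) − ln(14n) + O(1/n) = ln(8/14) + O(1/n).
Hence the limit is ln(8/14) = ln(4/7).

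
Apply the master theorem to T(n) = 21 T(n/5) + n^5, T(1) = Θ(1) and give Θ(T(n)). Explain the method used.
T(n) = Θ(n^5)

log_5 21 ≈ 1.892. f(n) = n^5 dominates n^(log_5 21) since 5 > 1.892, and the regularity condition a·f(n/b) = 21·(n/5)^5 = (21/3125)·n^5 ≤ c·f(n) holds with c = 21/3125 ≈ 0.00672 < 1. So this is Case 3: T(n) = Θ(f(n)) = Θ(n^5).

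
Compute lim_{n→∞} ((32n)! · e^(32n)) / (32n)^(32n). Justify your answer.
lim = ∞

Stirling: (32n)! ~ sqrt(2π·32n) · (32n/e)^(32n). Hence
  (32n)! · e^(32n) / (32n)^(32n) ~ sqrt(2π·32n) = sqrt(2π·32) · sqrt(n) → ∞.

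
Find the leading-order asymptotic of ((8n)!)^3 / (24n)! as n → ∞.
((8n)!)^3/(24n)! ~ ((2π·8n)^(2/2) / sqrt(3)) · 3^(−3·8n)  →  0

Write N = 8n. Stirling: N! ~ sqrt(2π N)(N/e)^N and (3N)! ~ sqrt(2π·3N)·(3N/e)^(3N).
  (N!)^3/(3N)! ~ (2π N)^(3/2) (N/e)^(3N) / [sqrt(2π·3N) (3N/e)^(3N)]
     = (2π N)^(3/2) / sqrt(2π·3N) · (N/(3N))^(3N)
     = (2π N)^((3−1)/2) / sqrt(3) · 3^(−3N).
Since 3^3 > 1, the factor 3^(−3N) decays exponentially, so the ratio → 0. Substituting N = 8n gives the stated form.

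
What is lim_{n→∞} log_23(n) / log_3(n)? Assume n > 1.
lim = ln(3) / ln(23) = log_23(3)

Change of base: log_23(n) = ln n / ln 23 and log_3(n) = ln n / ln 3. The ratio is (ln n / ln 23) · (ln 3 / ln n) = ln 3 / ln 23, a constant independent of n. So the limit is ln 3 / ln 23 = log_23(3).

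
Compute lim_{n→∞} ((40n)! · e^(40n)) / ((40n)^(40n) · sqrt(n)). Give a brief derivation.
lim = sqrt(2π·40)

Stirling: (40n)! ~ sqrt(2π·40n) · (40n/e)^(40n). Hence
  (40n)! · e^(40n) / (40n)^(40n) ~ sqrt(2π·40n).
Dividing by sqrt(n): sqrt(2π·40n) / sqrt(n) = sqrt(2π·40) · n^((1−1)/2), so the limit is sqrt(2π·40).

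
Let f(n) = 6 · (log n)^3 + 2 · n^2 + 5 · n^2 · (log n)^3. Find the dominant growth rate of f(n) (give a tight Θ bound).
f(n) ∈ Θ(n^2 · (log n)^3)

Compare the terms by growth order. For large n, n^a · (log n)^b dominates n^a' · (log n)^b' iff a > a', or (a = a' and b > b'). Ranking the 3 terms shows the dominant one is 5 · n^2 · (log n)^3. Hence f(n) ∈ Θ(n^2 · (log n)^3).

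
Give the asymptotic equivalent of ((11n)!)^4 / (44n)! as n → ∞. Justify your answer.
((11n)!)^4/(44n)! ~ ((2π·11n)^(3/2) / 2) · 4^(−4·11n)  →  0

Write N = 11n. Stirling: N! ~ sqrt(2π N)(N/e)^N and (4N)! ~ sqrt(2π·4N)·(4N/e)^(4N).
  (N!)^4/(4N)! ~ (2π N)^(4/2) (N/e)^(4N) / [sqrt(2π·4N) (4N/e)^(4N)]
     = (2π N)^(4/2) / sqrt(2π·4N) · (N/(4N))^(4N)
     = (2π N)^((4−1)/2) / 2 · 4^(−4N).
Since 4^4 > 1, the factor 4^(−4N) decays exponentially, so the ratio → 0. Substituting N = 11n gives the stated form.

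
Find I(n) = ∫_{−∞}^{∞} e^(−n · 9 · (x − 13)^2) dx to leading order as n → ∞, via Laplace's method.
I(n) = sqrt(π/(9n))

Here φ(x) = 9 · (x − 13)^2 has its unique minimum at x* = 13 with φ(x*) = 0 and φ''(x*) = 18. Laplace's method gives
  I(n) ~ e^(−n φ(x*)) · sqrt(2π / (n · φ''(x*))) = sqrt(2π / (18n)) = sqrt(π/(9n)).
This is exact: substituting u = (x − 13)·sqrt(9n) gives I(n) = (1/sqrt(9n)) ∫_{−∞}^{∞} e^(−u^2) du = sqrt(π/(9n)).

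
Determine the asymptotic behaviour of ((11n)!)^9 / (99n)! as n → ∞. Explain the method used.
((11n)!)^9/(99n)! ~ ((2π·11n)^(8/2) / 3) · 9^(−9·11n)  →  0

Write N = 11n. Stirling: N! ~ sqrt(2π N)(N/e)^N and (9N)! ~ sqrt(2π·9N)·(9N/e)^(9N).
  (N!)^9/(9N)! ~ (2π N)^(9/2) (N/e)^(9N) / [sqrt(2π·9N) (9N/e)^(9N)]
     = (2π N)^(9/2) / sqrt(2π·9N) · (N/(9N))^(9N)
     = (2π N)^((9−1)/2) / 3 · 9^(−9N).
Since 9^9 > 1, the factor 9^(−9N) decays exponentially, so the ratio → 0. Substituting N = 11n gives the stated form.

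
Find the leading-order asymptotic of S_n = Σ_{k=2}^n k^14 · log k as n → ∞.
S_n ~ n^15 log n / 15 − n^15 / 225

By integral comparison, S_n = ∫_1^n x^14 · log x dx + O(n^14 · log n). For the integral, ∫ x^14 log x dx = n^15 log n / 15 − n^15/225 (integration by parts). Hence S_n ~ n^15 log n / 15 − n^15 / 225.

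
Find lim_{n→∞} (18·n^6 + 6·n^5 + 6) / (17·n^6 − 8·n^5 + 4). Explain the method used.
lim = 18/17

For large n the leading n^6 terms dominate both numerator and denominator. Dividing top and bottom by n^6, every other term tends to 0, leaving 18/17.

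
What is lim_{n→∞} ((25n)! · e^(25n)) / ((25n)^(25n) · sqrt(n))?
lim = sqrt(2π·25)

Stirling: (25n)! ~ sqrt(2π·25n) · (25n/e)^(25n). Hence
  (25n)! · e^(25n) / (25n)^(25n) ~ sqrt(2π·25n).
Dividing by sqrt(n): sqrt(2π·25n) / sqrt(n) = sqrt(2π·25) · n^((1−1)/2), so the limit is sqrt(2π·25).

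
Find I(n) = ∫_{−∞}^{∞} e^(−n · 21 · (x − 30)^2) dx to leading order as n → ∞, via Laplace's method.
I(n) = sqrt(π/(21n))

Here φ(x) = 21 · (x − 30)^2 has its unique minimum at x* = 30 with φ(x*) = 0 and φ''(x*) = 42. Laplace's method gives
  I(n) ~ e^(−n φ(x*)) · sqrt(2π / (n · φ''(x*))) = sqrt(2π / (42n)) = sqrt(π/(21n)).
This is exact: substituting u = (x − 30)·sqrt(21n) gives I(n) = (1/sqrt(21n)) ∫_{−∞}^{∞} e^(−u^2) du = sqrt(π/(21n)).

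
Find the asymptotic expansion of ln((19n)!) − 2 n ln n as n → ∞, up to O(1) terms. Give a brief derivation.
ln((19n)!) − 2 n ln n = 17 n ln n + 19(ln 19 − 1) n + (1/2) ln(2π·19n) + O(1/n)

Stirling: ln((19n)!) = 19n ln(19n) − 19n + (1/2) ln(2π·19n) + O(1/n).
Expand 19n ln(19n) = 19n (ln n + ln 19) = 19n ln n + 19n ln 19.
Subtract 2n ln n: leading term is (19 − 2) n ln n = 17 n ln n. The next term is 19n ln 19 − 19n = 19(ln 19 − 1) n. Then the (1/2) ln(2π·19n) correction.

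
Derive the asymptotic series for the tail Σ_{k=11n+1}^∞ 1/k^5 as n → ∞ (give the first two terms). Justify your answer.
Σ_{k>11n} 1/k^5 = 1/(4 · (11n)^4) − 1/(2 · (11n)^5) + O(1/(11n)^6)

Compare to the integral: ∫_{11n}^∞ x^(−5) dx = [−x^(−4)/4]_{11n}^∞ = 1/((5−1)·(11n)^4). The Euler-Maclaurin correction adds −f(11n)/2 = −1/(2·(11n)^5). Euler-Maclaurin then gives
  Σ_{k>11n} 1/k^5 = ∫_{11n}^∞ dx/x^5 − 1/(2·(11n)^5) + O(1/(11n)^6).
(Equivalently this is ζ(5) − Σ_{k≤11n} 1/k^5.)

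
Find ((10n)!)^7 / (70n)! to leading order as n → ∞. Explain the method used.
((10n)!)^7/(70n)! ~ ((2π·10n)^(6/2) / sqrt(7)) · 7^(−7·10n)  →  0

Write N = 10n. Stirling: N! ~ sqrt(2π N)(N/e)^N and (7N)! ~ sqrt(2π·7N)·(7N/e)^(7N).
  (N!)^7/(7N)! ~ (2π N)^(7/2) (N/e)^(7N) / [sqrt(2π·7N) (7N/e)^(7N)]
     = (2π N)^(7/2) / sqrt(2π·7N) · (N/(7N))^(7N)
     = (2π N)^((7−1)/2) / sqrt(7) · 7^(−7N).
Since 7^7 > 1, the factor 7^(−7N) decays exponentially, so the ratio → 0. Substituting N = 10n gives the stated form.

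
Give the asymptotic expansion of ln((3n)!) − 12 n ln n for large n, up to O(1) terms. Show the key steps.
ln((3n)!) − 12 n ln n = −9 n ln n + 3(ln 3 − 1) n + (1/2) ln(2π·3n) + O(1/n)

Stirling: ln((3n)!) = 3n ln(3n) − 3n + (1/2) ln(2π·3n) + O(1/n).
Expand 3n ln(3n) = 3n (ln n + ln 3) = 3n ln n + 3n ln 3.
Subtract 12n ln n: leading term is (3 − 12) n ln n = −9 n ln n. The next term is 3n ln 3 − 3n = 3(ln 3 − 1) n. Then the (1/2) ln(2π·3n) correction.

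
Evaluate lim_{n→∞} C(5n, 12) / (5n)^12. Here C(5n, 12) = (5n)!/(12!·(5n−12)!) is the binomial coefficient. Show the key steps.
lim = 1/12! = 1/479001600

With N = 5n → ∞: C(N, 12) / N^12 = [N(N−1)…(N−11)] / (12! · N^12) = (1/12!) · 1 · (1 − 1/(5n)) · … · (1 − 11/(5n)). Each factor → 1 as N → ∞, so the limit is 1/12! = 1/479001600.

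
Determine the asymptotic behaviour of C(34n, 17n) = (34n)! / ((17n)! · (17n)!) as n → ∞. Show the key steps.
C(34n, 17n) ~ (4)^(17n) · sqrt(1/(π·17n))

Write N = 17n. Apply Stirling to each factorial:
  (2N)! ~ sqrt(2π·2N) · (2N/e)^(2N),
  N! ~ sqrt(2π N) · (N/e)^N,
  (1N)! ~ sqrt(2π·1N) · (1N/e)^(1N).
The exponential factors combine to (2N)^(2N) / (N^N · (1N)^(1N)) = 2^(2N)/1^(1N) = (2^2/1^1)^N = (4)^N.
The square-root prefactors combine to sqrt(2π·2N) / (sqrt(2π N)·sqrt(2π·1N)) = sqrt(2 / (2π·1·N)) = sqrt(1/(π·17n)).
Substituting N = 17n: C(34n, 17n) ~ (4)^(17n) · sqrt(1/(π·17n)).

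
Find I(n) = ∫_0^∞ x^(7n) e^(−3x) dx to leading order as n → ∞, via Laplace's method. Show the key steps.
I(n) ~ (sqrt(2π·7n) / 3) · (7n/(3e))^(7n)

Write the integrand as exp(7n ln x − 3x) and set f(x) = 7n ln x − 3x. Then f'(x) = 7n/x − 3 = 0 at x* = 7n/3, and f''(x*) = −7n/x*^2 = −3^2/(7n). Laplace's method (interior maximum) gives
  I(n) ~ e^(f(x*)) · sqrt(2π / |f''(x*)|)
        = exp(7n ln(7n/3) − 7n) · sqrt(2π · 7n / 3^2)
        = (7n/3)^(7n) e^(−7n) · sqrt(2π·7n) / 3
        = (sqrt(2π·7n) / 3) · (7n/(3e))^(7n).
This matches Γ(7n+1)/3^(7n+1) with Stirling applied to Γ.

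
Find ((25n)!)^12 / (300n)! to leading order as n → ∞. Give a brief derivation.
((25n)!)^12/(300n)! ~ ((2π·25n)^(11/2) / sqrt(12)) · 12^(−12·25n)  →  0

Write N = 25n. Stirling: N! ~ sqrt(2π N)(N/e)^N and (12N)! ~ sqrt(2π·12N)·(12N/e)^(12N).
  (N!)^12/(12N)! ~ (2π N)^(12/2) (N/e)^(12N) / [sqrt(2π·12N) (12N/e)^(12N)]
     = (2π N)^(12/2) / sqrt(2π·12N) · (N/(12N))^(12N)
     = (2π N)^((12−1)/2) / sqrt(12) · 12^(−12N).
Since 12^12 > 1, the factor 12^(−12N) decays exponentially, so the ratio → 0. Substituting N = 25n gives the stated form.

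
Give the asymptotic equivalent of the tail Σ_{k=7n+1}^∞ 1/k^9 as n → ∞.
Σ_{k>7n} 1/k^9 ~ 1/(8 · (7n)^8)

Compare to the integral: ∫_{7n}^∞ x^(−9) dx = [−x^(−8)/8]_{7n}^∞ = 1/((9−1)·(7n)^8). Euler-Maclaurin then gives
  Σ_{k>7n} 1/k^9 = ∫_{7n}^∞ dx/x^9 − 1/(2·(7n)^9) + O(1/(7n)^10).
(Equivalently this is ζ(9) − Σ_{k≤7n} 1/k^9.)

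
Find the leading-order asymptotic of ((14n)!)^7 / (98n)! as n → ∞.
((14n)!)^7/(98n)! ~ ((2π·14n)^(6/2) / sqrt(7)) · 7^(−7·14n)  →  0

Write N = 14n. Stirling: N! ~ sqrt(2π N)(N/e)^N and (7N)! ~ sqrt(2π·7N)·(7N/e)^(7N).
  (N!)^7/(7N)! ~ (2π N)^(7/2) (N/e)^(7N) / [sqrt(2π·7N) (7N/e)^(7N)]
     = (2π N)^(7/2) / sqrt(2π·7N) · (N/(7N))^(7N)
     = (2π N)^((7−1)/2) / sqrt(7) · 7^(−7N).
Since 7^7 > 1, the factor 7^(−7N) decays exponentially, so the ratio → 0. Substituting N = 14n gives the stated form.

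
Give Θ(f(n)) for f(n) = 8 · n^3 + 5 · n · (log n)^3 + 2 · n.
f(n) ∈ Θ(n^3)

Compare the terms by growth order. For large n, n^a · (log n)^b dominates n^a' · (log n)^b' iff a > a', or (a = a' and b > b'). Ranking the 3 terms shows the dominant one is 8 · n^3. Hence f(n) ∈ Θ(n^3).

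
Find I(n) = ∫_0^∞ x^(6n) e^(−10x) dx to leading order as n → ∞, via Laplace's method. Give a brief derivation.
I(n) ~ (sqrt(2π·6n) / 10) · (6n/(10e))^(6n)

Write the integrand as exp(6n ln x − 10x) and set f(x) = 6n ln x − 10x. Then f'(x) = 6n/x − 10 = 0 at x* = 6n/10, and f''(x*) = −6n/x*^2 = −10^2/(6n). Laplace's method (interior maximum) gives
  I(n) ~ e^(f(x*)) · sqrt(2π / |f''(x*)|)
        = exp(6n ln(6n/10) − 6n) · sqrt(2π · 6n / 10^2)
        = (6n/10)^(6n) e^(−6n) · sqrt(2π·6n) / 10
        = (sqrt(2π·6n) / 10) · (6n/(10e))^(6n).
This matches Γ(6n+1)/10^(6n+1) with Stirling applied to Γ.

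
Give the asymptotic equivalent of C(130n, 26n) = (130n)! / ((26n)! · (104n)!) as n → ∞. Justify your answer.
C(130n, 26n) ~ (3125/256)^(26n) · sqrt(5/(8π·26n))

Write N = 26n. Apply Stirling to each factorial:
  (5N)! ~ sqrt(2π·5N) · (5N/e)^(5N),
  N! ~ sqrt(2π N) · (N/e)^N,
  (4N)! ~ sqrt(2π·4N) · (4N/e)^(4N).
The exponential factors combine to (5N)^(5N) / (N^N · (4N)^(4N)) = 5^(5N)/4^(4N) = (5^5/4^4)^N = (3125/256)^N.
The square-root prefactors combine to sqrt(2π·5N) / (sqrt(2π N)·sqrt(2π·4N)) = sqrt(5 / (2π·4·N)) = sqrt(5/(8π·26n)).
Substituting N = 26n: C(130n, 26n) ~ (3125/256)^(26n) · sqrt(5/(8π·26n)).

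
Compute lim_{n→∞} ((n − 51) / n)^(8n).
lim = e^(−408)

Rewrite as (1 − 51/n)^(8n). By the standard limit (1 + x/n)^n → e^x, we have (1 − 51/n)^n → e^(−51), and raising to the 8th power gives e^(−408).
More precisely, ln[(1 − 51/n)^(8n)] = 8n · ln(1 − 51/n) = 8n · (-51/n + O(1/n^2)) = -408 + O(1/n) → -408.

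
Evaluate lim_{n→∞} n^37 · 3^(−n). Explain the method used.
lim = 0

Exponentials with base > 1 dominate every fixed polynomial: for any fixed c, n^c / 3^n → 0 as n → ∞ (e.g. by the ratio test, or by writing 3^n = e^(n ln 3) and noting e^(n ln 3) / n^c → ∞). Hence n^37 · 3^(−n) = n^37 / 3^n → 0.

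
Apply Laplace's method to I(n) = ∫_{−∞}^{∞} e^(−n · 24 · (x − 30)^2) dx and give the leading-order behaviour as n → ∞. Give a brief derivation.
I(n) = sqrt(π/(24n))

Here φ(x) = 24 · (x − 30)^2 has its unique minimum at x* = 30 with φ(x*) = 0 and φ''(x*) = 48. Laplace's method gives
  I(n) ~ e^(−n φ(x*)) · sqrt(2π / (n · φ''(x*))) = sqrt(2π / (48n)) = sqrt(π/(24n)).
This is exact: substituting u = (x − 30)·sqrt(24n) gives I(n) = (1/sqrt(24n)) ∫_{−∞}^{∞} e^(−u^2) du = sqrt(π/(24n)).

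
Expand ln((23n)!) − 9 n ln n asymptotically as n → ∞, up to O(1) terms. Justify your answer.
ln((23n)!) − 9 n ln n = 14 n ln n + 23(ln 23 − 1) n + (1/2) ln(2π·23n) + O(1/n)

Stirling: ln((23n)!) = 23n ln(23n) − 23n + (1/2) ln(2π·23n) + O(1/n).
Expand 23n ln(23n) = 23n (ln n + ln 23) = 23n ln n + 23n ln 23.
Subtract 9n ln n: leading term is (23 − 9) n ln n = 14 n ln n. The next term is 23n ln 23 − 23n = 23(ln 23 − 1) n. Then the (1/2) ln(2π·23n) correction.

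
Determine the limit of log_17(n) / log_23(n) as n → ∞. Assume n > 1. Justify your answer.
lim = ln(23) / ln(17) = log_17(23)

Change of base: log_17(n) = ln n / ln 17 and log_23(n) = ln n / ln 23. The ratio is (ln n / ln 17) · (ln 23 / ln n) = ln 23 / ln 17, a constant independent of n. So the limit is ln 23 / ln 17 = log_17(23).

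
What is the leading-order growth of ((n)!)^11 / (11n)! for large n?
((n)!)^11/(11n)! ~ ((2π·n)^(10/2) / sqrt(11)) · 11^(−11·n)  →  0

Write N = n. Stirling: N! ~ sqrt(2π N)(N/e)^N and (11N)! ~ sqrt(2π·11N)·(11N/e)^(11N).
  (N!)^11/(11N)! ~ (2π N)^(11/2) (N/e)^(11N) / [sqrt(2π·11N) (11N/e)^(11N)]
     = (2π N)^(11/2) / sqrt(2π·11N) · (N/(11N))^(11N)
     = (2π N)^((11−1)/2) / sqrt(11) · 11^(−11N).
Since 11^11 > 1, the factor 11^(−11N) decays exponentially, so the ratio → 0. Substituting N = n gives the stated form.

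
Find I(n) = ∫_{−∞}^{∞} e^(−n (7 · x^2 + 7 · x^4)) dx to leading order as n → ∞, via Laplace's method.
I(n) ~ sqrt(π/(7n))

φ(x) = 7 · x^2 + 7 · x^4 has its unique global minimum at x* = 0 (since φ'(x) = 14x + 28x^3 = 0 only at x = 0 for real x with both coefficients positive, and φ → ∞ as |x| → ∞). At x* = 0, φ(0) = 0 and φ''(0) = 14. Laplace's method then gives
  I(n) ~ sqrt(2π / (n · φ''(0))) · e^(−n φ(0)) = sqrt(2π / (14n)) = sqrt(π/(7n)).
The 7 · x^4 term contributes only at subleading order (an O(1/n) relative correction).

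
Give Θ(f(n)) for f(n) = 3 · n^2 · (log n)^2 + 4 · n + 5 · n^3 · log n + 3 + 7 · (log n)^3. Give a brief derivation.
f(n) ∈ Θ(n^3 · log n)

Compare the terms by growth order. For large n, n^a · (log n)^b dominates n^a' · (log n)^b' iff a > a', or (a = a' and b > b'). Ranking the 5 terms shows the dominant one is 5 · n^3 · log n. Hence f(n) ∈ Θ(n^3 · log n).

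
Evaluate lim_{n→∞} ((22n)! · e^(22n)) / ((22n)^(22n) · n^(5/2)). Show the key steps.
lim = 0

Stirling: (22n)! ~ sqrt(2π·22n) · (22n/e)^(22n). Hence
  (22n)! · e^(22n) / (22n)^(22n) ~ sqrt(2π·22n).
Dividing by n^(5/2): sqrt(2π·22n) / n^(5/2) = sqrt(2π·22) · n^((1−5)/2), so the expression behaves like sqrt(2π·22) · n^((1−5)/2) → 0.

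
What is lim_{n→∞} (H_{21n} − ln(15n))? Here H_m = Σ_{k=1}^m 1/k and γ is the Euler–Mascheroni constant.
lim = ln(7/5) + γ

By Euler-Maclaurin, H_m = ln m + γ + O(1/m). So
  H_{21n} − ln(15n) = ln(21n) + γ − ln(15n) + O(1/n)
                       = ln(21/15) + γ + O(1/n).
Hence the limit is ln(21/15) + γ (= ln(7/5)).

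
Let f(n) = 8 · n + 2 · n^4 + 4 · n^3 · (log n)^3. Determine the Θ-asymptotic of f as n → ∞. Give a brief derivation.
f(n) ∈ Θ(n^4)

Compare the terms by growth order. For large n, n^a · (log n)^b dominates n^a' · (log n)^b' iff a > a', or (a = a' and b > b'). Ranking the 3 terms shows the dominant one is 2 · n^4. Hence f(n) ∈ Θ(n^4).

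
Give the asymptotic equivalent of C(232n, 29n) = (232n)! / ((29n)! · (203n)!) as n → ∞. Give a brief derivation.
C(232n, 29n) ~ (16777216/823543)^(29n) · sqrt(4/(7π·29n))

Write N = 29n. Apply Stirling to each factorial:
  (8N)! ~ sqrt(2π·8N) · (8N/e)^(8N),
  N! ~ sqrt(2π N) · (N/e)^N,
  (7N)! ~ sqrt(2π·7N) · (7N/e)^(7N).
The exponential factors combine to (8N)^(8N) / (N^N · (7N)^(7N)) = 8^(8N)/7^(7N) = (8^8/7^7)^N = (16777216/823543)^N.
The square-root prefactors combine to sqrt(2π·8N) / (sqrt(2π N)·sqrt(2π·7N)) = sqrt(8 / (2π·7·N)) = sqrt(4/(7π·29n)).
Substituting N = 29n: C(232n, 29n) ~ (16777216/823543)^(29n) · sqrt(4/(7π·29n)).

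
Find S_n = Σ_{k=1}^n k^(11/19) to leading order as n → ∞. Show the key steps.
S_n ~ (19/30) · n^(30/19)

Integral comparison: Σ_{k=1}^n k^(11/19) = ∫_0^n x^(11/19) dx + O(n^(11/19)). The integral is n^(1 + 11/19) / (1 + 11/19) = n^((11+19)/19) / ((11+19)/19) = (19/30) · n^(30/19).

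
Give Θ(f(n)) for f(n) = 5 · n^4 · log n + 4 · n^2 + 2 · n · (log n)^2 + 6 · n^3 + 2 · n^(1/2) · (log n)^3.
f(n) ∈ Θ(n^4 · log n)

Compare the terms by growth order. For large n, n^a · (log n)^b dominates n^a' · (log n)^b' iff a > a', or (a = a' and b > b'). Ranking the 5 terms shows the dominant one is 5 · n^4 · log n. Hence f(n) ∈ Θ(n^4 · log n).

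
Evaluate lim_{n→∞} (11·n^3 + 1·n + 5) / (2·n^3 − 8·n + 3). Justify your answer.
lim = 11/2

For large n the leading n^3 terms dominate both numerator and denominator. Dividing top and bottom by n^3, every other term tends to 0, leaving 11/2.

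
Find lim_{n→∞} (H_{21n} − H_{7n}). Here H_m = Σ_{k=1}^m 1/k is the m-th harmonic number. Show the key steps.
lim = ln(21/7) = ln 3

Euler-Maclaurin gives H_m = ln m + γ + 1/(2m) + O(1/m^2). The γ and O(1/m) terms cancel in the difference:
  H_{21n} − H_{7n} = ln(21n) − ln(7n) + O(1/n) = ln(21/7) + O(1/n).
Hence the limit is ln(21/7) = ln 3.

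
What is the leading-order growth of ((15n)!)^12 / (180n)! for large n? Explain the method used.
((15n)!)^12/(180n)! ~ ((2π·15n)^(11/2) / sqrt(12)) · 12^(−12·15n)  →  0

Write N = 15n. Stirling: N! ~ sqrt(2π N)(N/e)^N and (12N)! ~ sqrt(2π·12N)·(12N/e)^(12N).
  (N!)^12/(12N)! ~ (2π N)^(12/2) (N/e)^(12N) / [sqrt(2π·12N) (12N/e)^(12N)]
     = (2π N)^(12/2) / sqrt(2π·12N) · (N/(12N))^(12N)
     = (2π N)^((12−1)/2) / sqrt(12) · 12^(−12N).
Since 12^12 > 1, the factor 12^(−12N) decays exponentially, so the ratio → 0. Substituting N = 15n gives the stated form.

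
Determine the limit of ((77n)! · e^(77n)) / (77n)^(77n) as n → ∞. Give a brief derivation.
lim = ∞

Stirling: (77n)! ~ sqrt(2π·77n) · (77n/e)^(77n). Hence
  (77n)! · e^(77n) / (77n)^(77n) ~ sqrt(2π·77n) = sqrt(2π·77) · sqrt(n) → ∞.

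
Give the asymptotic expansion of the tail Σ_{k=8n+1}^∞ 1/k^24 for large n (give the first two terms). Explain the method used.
Σ_{k>8n} 1/k^24 = 1/(23 · (8n)^23) − 1/(2 · (8n)^24) + O(1/(8n)^25)

Compare to the integral: ∫_{8n}^∞ x^(−24) dx = [−x^(−23)/23]_{8n}^∞ = 1/((24−1)·(8n)^23). The Euler-Maclaurin correction adds −f(8n)/2 = −1/(2·(8n)^24). Euler-Maclaurin then gives
  Σ_{k>8n} 1/k^24 = ∫_{8n}^∞ dx/x^24 − 1/(2·(8n)^24) + O(1/(8n)^25).
(Equivalently this is ζ(24) − Σ_{k≤8n} 1/k^24.)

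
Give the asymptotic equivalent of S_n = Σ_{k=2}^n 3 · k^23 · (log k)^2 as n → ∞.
S_n ~ n^24 · (log n)^2 / 8

By integral comparison, S_n = ∫_1^n 3 · x^23 · (log x)^2 dx + O(n^23 · (log n)^2). For the integral, the leading term of ∫_1^n x^23 (log x)^2 dx is n^24/24 · (log n)^2 (by repeated integration by parts; each step lowers the log-exponent and produces a relatively O(1/log n) correction). Hence S_n ~ n^24 · (log n)^2 / 8.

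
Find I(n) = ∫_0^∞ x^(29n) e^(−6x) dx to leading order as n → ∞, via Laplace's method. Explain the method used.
I(n) ~ (sqrt(2π·29n) / 6) · (29n/(6e))^(29n)

Write the integrand as exp(29n ln x − 6x) and set f(x) = 29n ln x − 6x. Then f'(x) = 29n/x − 6 = 0 at x* = 29n/6, and f''(x*) = −29n/x*^2 = −6^2/(29n). Laplace's method (interior maximum) gives
  I(n) ~ e^(f(x*)) · sqrt(2π / |f''(x*)|)
        = exp(29n ln(29n/6) − 29n) · sqrt(2π · 29n / 6^2)
        = (29n/6)^(29n) e^(−29n) · sqrt(2π·29n) / 6
        = (sqrt(2π·29n) / 6) · (29n/(6e))^(29n).
This matches Γ(29n+1)/6^(29n+1) with Stirling applied to Γ.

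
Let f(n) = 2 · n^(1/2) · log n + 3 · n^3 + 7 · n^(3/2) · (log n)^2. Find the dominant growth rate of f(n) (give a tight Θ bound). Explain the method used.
f(n) ∈ Θ(n^3)

Compare the terms by growth order. For large n, n^a · (log n)^b dominates n^a' · (log n)^b' iff a > a', or (a = a' and b > b'). Ranking the 3 terms shows the dominant one is 3 · n^3. Hence f(n) ∈ Θ(n^3).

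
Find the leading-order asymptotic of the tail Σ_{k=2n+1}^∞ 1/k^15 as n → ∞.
Σ_{k>2n} 1/k^15 ~ 1/(14 · (2n)^14)

Compare to the integral: ∫_{2n}^∞ x^(−15) dx = [−x^(−14)/14]_{2n}^∞ = 1/((15−1)·(2n)^14). Euler-Maclaurin then gives
  Σ_{k>2n} 1/k^15 = ∫_{2n}^∞ dx/x^15 − 1/(2·(2n)^15) + O(1/(2n)^16).
(Equivalently this is ζ(15) − Σ_{k≤2n} 1/k^15.)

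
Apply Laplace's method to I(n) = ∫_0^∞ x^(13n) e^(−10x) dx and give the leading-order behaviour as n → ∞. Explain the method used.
I(n) ~ (sqrt(2π·13n) / 10) · (13n/(10e))^(13n)

Write the integrand as exp(13n ln x − 10x) and set f(x) = 13n ln x − 10x. Then f'(x) = 13n/x − 10 = 0 at x* = 13n/10, and f''(x*) = −13n/x*^2 = −10^2/(13n). Laplace's method (interior maximum) gives
  I(n) ~ e^(f(x*)) · sqrt(2π / |f''(x*)|)
        = exp(13n ln(13n/10) − 13n) · sqrt(2π · 13n / 10^2)
        = (13n/10)^(13n) e^(−13n) · sqrt(2π·13n) / 10
        = (sqrt(2π·13n) / 10) · (13n/(10e))^(13n).
This matches Γ(13n+1)/10^(13n+1) with Stirling applied to Γ.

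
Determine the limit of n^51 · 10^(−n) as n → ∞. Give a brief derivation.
lim = 0

Exponentials with base > 1 dominate every fixed polynomial: for any fixed c, n^c / 10^n → 0 as n → ∞ (e.g. by the ratio test, or by writing 10^n = e^(n ln 10) and noting e^(n ln 10) / n^c → ∞). Hence n^51 · 10^(−n) = n^51 / 10^n → 0.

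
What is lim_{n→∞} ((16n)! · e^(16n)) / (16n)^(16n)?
lim = ∞

Stirling: (16n)! ~ sqrt(2π·16n) · (16n/e)^(16n). Hence
  (16n)! · e^(16n) / (16n)^(16n) ~ sqrt(2π·16n) = sqrt(2π·16) · sqrt(n) → ∞.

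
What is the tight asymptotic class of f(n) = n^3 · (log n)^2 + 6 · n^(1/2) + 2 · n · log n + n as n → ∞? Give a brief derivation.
f(n) ∈ Θ(n^3 · (log n)^2)

Compare the terms by growth order. For large n, n^a · (log n)^b dominates n^a' · (log n)^b' iff a > a', or (a = a' and b > b'). Ranking the 4 terms shows the dominant one is n^3 · (log n)^2. Hence f(n) ∈ Θ(n^3 · (log n)^2).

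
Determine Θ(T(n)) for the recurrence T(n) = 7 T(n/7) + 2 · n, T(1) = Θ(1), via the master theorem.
T(n) = Θ(n log n)

log_7 7 = 1, and f(n) = 2 · n = Θ(n^(log_7 7)). This is Case 2 of the master theorem: T(n) = Θ(f(n) · log n) = Θ(n log n).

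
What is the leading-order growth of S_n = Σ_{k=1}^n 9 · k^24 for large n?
S_n ~ 9 · n^25 / 25

By integral comparison (Euler-Maclaurin), Σ_{k=1}^n 9 · k^24 = 9 · ∫_0^n x^24 dx + O(n^24) = 9 · n^25/25 + O(n^24). (Equivalently, Faulhaber's formula gives the same leading term.)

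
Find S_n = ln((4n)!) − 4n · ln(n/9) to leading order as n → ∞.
S_n ~ 4n · (ln 36 − 1) + O(ln n)

Stirling: ln((4n)!) = 4n ln(4n) − 4n + O(ln n).
  S_n = 4n ln(4n) − 4n − 4n ln(n/9) + O(ln n)
      = 4n ln(4n) − 4n ln n + 4n ln 9 − 4n + O(ln n)
      = 4n ln 4 + 4n ln 9 − 4n + O(ln n)
      = 4n (ln 36 − 1) + O(ln n).
Numerically ln(36) − 1 ≈ 2.5835.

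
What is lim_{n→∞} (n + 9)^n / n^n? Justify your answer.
lim = e^9

Rewrite as (1 + 9/n)^(n). By the standard limit (1 + x/n)^n → e^x, we have (1 + 9/n)^n → e^9, and raising to the 1st power gives e^9.
More precisely, ln[(1 + 9/n)^(n)] = n · ln(1 + 9/n) = n · (9/n + O(1/n^2)) = 9 + O(1/n) → 9.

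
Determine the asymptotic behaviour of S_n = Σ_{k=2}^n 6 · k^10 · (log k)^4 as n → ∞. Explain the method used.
S_n ~ 6 · n^11 · (log n)^4 / 11

By integral comparison, S_n = ∫_1^n 6 · x^10 · (log x)^4 dx + O(n^10 · (log n)^4). For the integral, the leading term of ∫_1^n x^10 (log x)^4 dx is n^11/11 · (log n)^4 (by repeated integration by parts; each step lowers the log-exponent and produces a relatively O(1/log n) correction). Hence S_n ~ 6 · n^11 · (log n)^4 / 11.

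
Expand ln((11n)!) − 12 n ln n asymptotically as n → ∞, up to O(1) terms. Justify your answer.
ln((11n)!) − 12 n ln n = −n ln n + 11(ln 11 − 1) n + (1/2) ln(2π·11n) + O(1/n)

Stirling: ln((11n)!) = 11n ln(11n) − 11n + (1/2) ln(2π·11n) + O(1/n).
Expand 11n ln(11n) = 11n (ln n + ln 11) = 11n ln n + 11n ln 11.
Subtract 12n ln n: leading term is (11 − 12) n ln n = −n ln n. The next term is 11n ln 11 − 11n = 11(ln 11 − 1) n. Then the (1/2) ln(2π·11n) correction.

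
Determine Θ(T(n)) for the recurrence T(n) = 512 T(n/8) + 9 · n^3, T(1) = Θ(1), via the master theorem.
T(n) = Θ(n^3 log n)

log_8 512 = 3, and f(n) = 9 · n^3 = Θ(n^(log_8 512)). This is Case 2 of the master theorem: T(n) = Θ(f(n) · log n) = Θ(n^3 log n).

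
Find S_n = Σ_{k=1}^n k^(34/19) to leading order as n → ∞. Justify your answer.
S_n ~ (19/53) · n^(53/19)

Integral comparison: Σ_{k=1}^n k^(34/19) = ∫_0^n x^(34/19) dx + O(n^(34/19)). The integral is n^(1 + 34/19) / (1 + 34/19) = n^((34+19)/19) / ((34+19)/19) = (19/53) · n^(53/19).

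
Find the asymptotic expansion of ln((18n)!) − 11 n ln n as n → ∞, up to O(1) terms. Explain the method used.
ln((18n)!) − 11 n ln n = 7 n ln n + 18(ln 18 − 1) n + (1/2) ln(2π·18n) + O(1/n)

Stirling: ln((18n)!) = 18n ln(18n) − 18n + (1/2) ln(2π·18n) + O(1/n).
Expand 18n ln(18n) = 18n (ln n + ln 18) = 18n ln n + 18n ln 18.
Subtract 11n ln n: leading term is (18 − 11) n ln n = 7 n ln n. The next term is 18n ln 18 − 18n = 18(ln 18 − 1) n. Then the (1/2) ln(2π·18n) correction.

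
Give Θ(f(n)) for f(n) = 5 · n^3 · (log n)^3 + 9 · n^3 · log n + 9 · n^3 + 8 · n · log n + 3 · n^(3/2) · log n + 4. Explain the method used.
f(n) ∈ Θ(n^3 · (log n)^3)

Compare the terms by growth order. For large n, n^a · (log n)^b dominates n^a' · (log n)^b' iff a > a', or (a = a' and b > b'). Ranking the 6 terms shows the dominant one is 5 · n^3 · (log n)^3. Hence f(n) ∈ Θ(n^3 · (log n)^3).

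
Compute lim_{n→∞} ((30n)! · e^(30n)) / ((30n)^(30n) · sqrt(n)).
lim = sqrt(2π·30)

Stirling: (30n)! ~ sqrt(2π·30n) · (30n/e)^(30n). Hence
  (30n)! · e^(30n) / (30n)^(30n) ~ sqrt(2π·30n).
Dividing by sqrt(n): sqrt(2π·30n) / sqrt(n) = sqrt(2π·30) · n^((1−1)/2), so the limit is sqrt(2π·30).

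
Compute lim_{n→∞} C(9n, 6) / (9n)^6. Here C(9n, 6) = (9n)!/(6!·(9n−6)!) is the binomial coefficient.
lim = 1/6! = 1/720

With N = 9n → ∞: C(N, 6) / N^6 = [N(N−1)…(N−5)] / (6! · N^6) = (1/6!) · 1 · (1 − 1/(9n)) · … · (1 − 5/(9n)). Each factor → 1 as N → ∞, so the limit is 1/6! = 1/720.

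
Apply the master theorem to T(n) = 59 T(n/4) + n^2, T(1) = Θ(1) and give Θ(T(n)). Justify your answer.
T(n) = Θ(n^(log_4 59))

Master theorem: compare f(n) = n^2 to n^(log_4 59) where log_4 59 ≈ 2.941. Since 2 < log_4 59, we have f(n) = O(n^(log_4 59 − ε)) for some ε > 0 — Case 1. Hence T(n) = Θ(n^(log_4 59)).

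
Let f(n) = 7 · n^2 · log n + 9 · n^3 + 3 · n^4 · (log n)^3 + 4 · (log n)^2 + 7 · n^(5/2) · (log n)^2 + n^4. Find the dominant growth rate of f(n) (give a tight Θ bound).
f(n) ∈ Θ(n^4 · (log n)^3)

Compare the terms by growth order. For large n, n^a · (log n)^b dominates n^a' · (log n)^b' iff a > a', or (a = a' and b > b'). Ranking the 6 terms shows the dominant one is 3 · n^4 · (log n)^3. Hence f(n) ∈ Θ(n^4 · (log n)^3).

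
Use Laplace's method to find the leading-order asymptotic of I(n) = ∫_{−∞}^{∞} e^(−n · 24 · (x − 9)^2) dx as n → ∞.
I(n) = sqrt(π/(24n))

Here φ(x) = 24 · (x − 9)^2 has its unique minimum at x* = 9 with φ(x*) = 0 and φ''(x*) = 48. Laplace's method gives
  I(n) ~ e^(−n φ(x*)) · sqrt(2π / (n · φ''(x*))) = sqrt(2π / (48n)) = sqrt(π/(24n)).
This is exact: substituting u = (x − 9)·sqrt(24n) gives I(n) = (1/sqrt(24n)) ∫_{−∞}^{∞} e^(−u^2) du = sqrt(π/(24n)).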